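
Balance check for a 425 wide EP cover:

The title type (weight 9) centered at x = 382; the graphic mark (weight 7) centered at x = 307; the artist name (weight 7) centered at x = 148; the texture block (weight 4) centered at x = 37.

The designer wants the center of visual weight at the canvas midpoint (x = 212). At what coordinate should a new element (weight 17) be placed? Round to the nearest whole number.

x ≈ 150

After adding the new element, total weight = 9 + 7 + 7 + 4 + 17 = 44.
x: target moment 44×212 = 9328; current 9·382 + 7·307 + 7·148 + 4·37 = 6771; the new element supplies 2557, so x = 2557/17 ≈ 150.41.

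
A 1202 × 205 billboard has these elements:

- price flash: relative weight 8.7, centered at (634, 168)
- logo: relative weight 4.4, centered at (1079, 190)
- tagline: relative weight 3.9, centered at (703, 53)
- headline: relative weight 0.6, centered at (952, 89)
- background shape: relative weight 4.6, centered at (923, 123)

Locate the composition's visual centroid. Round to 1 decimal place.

Total weight = 8.7 + 4.4 + 3.9 + 0.6 + 4.6 = 22.2.
x: (8.7·634 + 4.4·1079 + 3.9·703 + 0.6·952 + 4.6·923) / 22.2 = 17822.1 / 22.2 ≈ 802.80
y: (8.7·168 + 4.4·190 + 3.9·53 + 0.6·89 + 4.6·123) / 22.2 = 3123.5 / 22.2 ≈ 140.70

(802.8, 140.7)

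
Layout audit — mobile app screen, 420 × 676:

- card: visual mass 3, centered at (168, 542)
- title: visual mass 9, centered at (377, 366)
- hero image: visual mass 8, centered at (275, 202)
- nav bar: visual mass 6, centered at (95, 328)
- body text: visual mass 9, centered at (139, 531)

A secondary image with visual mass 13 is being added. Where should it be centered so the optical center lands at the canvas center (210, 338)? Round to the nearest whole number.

(166, 226)

With the secondary image, Σw becomes 3 + 9 + 8 + 6 + 9 + 13 = 48.
x: need Σw·x = 48·210 = 10080. Existing = 3·168 + 9·377 + 8·275 + 6·95 + 9·139 = 7918. Remainder 2162 / 13 ≈ 166.31.
y: need Σw·y = 48·338 = 16224. Existing = 3·542 + 9·366 + 8·202 + 6·328 + 9·531 = 13283. Remainder 2941 / 13 ≈ 226.23.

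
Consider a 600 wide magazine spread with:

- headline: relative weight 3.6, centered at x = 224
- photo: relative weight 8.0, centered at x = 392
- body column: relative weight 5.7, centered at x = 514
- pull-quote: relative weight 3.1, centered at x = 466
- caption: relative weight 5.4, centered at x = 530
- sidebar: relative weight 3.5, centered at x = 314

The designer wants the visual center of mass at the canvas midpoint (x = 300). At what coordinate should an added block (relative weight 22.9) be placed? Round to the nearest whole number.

x ≈ 148

After adding the added block, total weight = 3.6 + 8.0 + 5.7 + 3.1 + 5.4 + 3.5 + 22.9 = 52.2.
Along x: (12277.8 + 22.9·x) / 52.2 = 300 (existing moment 3.6·224 + 8.0·392 + 5.7·514 + 3.1·466 + 5.4·530 + 3.5·314 = 12277.8) ⇒ x = (15660.0 − 12277.8) / 22.9 ≈ 147.69.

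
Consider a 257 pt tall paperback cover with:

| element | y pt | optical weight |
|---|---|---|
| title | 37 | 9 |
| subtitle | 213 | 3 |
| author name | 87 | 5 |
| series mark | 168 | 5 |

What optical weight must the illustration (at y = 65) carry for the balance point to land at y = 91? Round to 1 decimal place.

w ≈ 9.4

Existing Σw = 22 (9 + 3 + 5 + 5); existing moment 9·37 + 3·213 + 5·87 + 5·168 = 2247.
Balance at y = 91 requires (2247 + w·65) / (22 + w) = 91.
So w = (91·22 − 2247)/(65 − 91) = -245/-26 ≈ 9.42.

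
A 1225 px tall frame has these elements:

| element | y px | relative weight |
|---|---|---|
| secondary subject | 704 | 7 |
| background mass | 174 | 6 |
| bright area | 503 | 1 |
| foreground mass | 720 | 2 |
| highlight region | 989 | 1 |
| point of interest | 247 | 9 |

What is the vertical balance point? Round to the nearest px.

y ≈ 428

Σw = 7 + 6 + 1 + 2 + 1 + 9 = 26.
y-moment: 7·704 + 6·174 + 1·503 + 2·720 + 1·989 + 9·247 = 11127; centroid 11127/26 ≈ 427.96.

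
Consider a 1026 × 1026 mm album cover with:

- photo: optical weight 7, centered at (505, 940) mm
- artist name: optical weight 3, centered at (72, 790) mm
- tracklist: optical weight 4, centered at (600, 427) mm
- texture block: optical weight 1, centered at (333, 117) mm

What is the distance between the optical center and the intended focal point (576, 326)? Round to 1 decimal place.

≈ 417.8 mm

Σw = 7 + 3 + 4 + 1 = 15.
Σw·x = 7·505 + 3·72 + 4·600 + 1·333 = 6484, so x̄ = 6484/15 ≈ 432.27.
Σw·y = 7·940 + 3·790 + 4·427 + 1·117 = 10775, so ȳ = 10775/15 ≈ 718.33.
From (576, 326): dx = -143.73, dy = 392.33, so the distance is √(dx²+dy²) ≈ 417.83.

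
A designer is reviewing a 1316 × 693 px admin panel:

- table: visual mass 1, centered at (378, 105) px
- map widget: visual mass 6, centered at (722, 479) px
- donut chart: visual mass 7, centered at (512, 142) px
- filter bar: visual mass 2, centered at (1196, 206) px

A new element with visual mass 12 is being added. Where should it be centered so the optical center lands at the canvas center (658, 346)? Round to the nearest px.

(645, 442)

With the new element, Σw becomes 1 + 6 + 7 + 2 + 12 = 28.
Along x: (10686 + 12·x) / 28 = 658 (existing moment 1·378 + 6·722 + 7·512 + 2·1196 = 10686) ⇒ x = (18424 − 10686) / 12 ≈ 644.83.
Along y: (4385 + 12·y) / 28 = 346 (existing moment 1·105 + 6·479 + 7·142 + 2·206 = 4385) ⇒ y = (9688 − 4385) / 12 ≈ 441.92.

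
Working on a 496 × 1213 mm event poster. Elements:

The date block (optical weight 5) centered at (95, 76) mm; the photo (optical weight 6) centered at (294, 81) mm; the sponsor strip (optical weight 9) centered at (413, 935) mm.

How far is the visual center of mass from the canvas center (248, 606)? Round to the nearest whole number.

≈ 150 mm

Total weight = 5 + 6 + 9 = 20.
x-moment: 5·95 + 6·294 + 9·413 = 5956; centroid 5956/20 ≈ 297.80.
y-moment: 5·76 + 6·81 + 9·935 = 9281; centroid 9281/20 ≈ 464.05.
Relative to (248, 606): Δ = (49.80, -141.95); |Δ| = √(49.80² + -141.95²) ≈ 150.43.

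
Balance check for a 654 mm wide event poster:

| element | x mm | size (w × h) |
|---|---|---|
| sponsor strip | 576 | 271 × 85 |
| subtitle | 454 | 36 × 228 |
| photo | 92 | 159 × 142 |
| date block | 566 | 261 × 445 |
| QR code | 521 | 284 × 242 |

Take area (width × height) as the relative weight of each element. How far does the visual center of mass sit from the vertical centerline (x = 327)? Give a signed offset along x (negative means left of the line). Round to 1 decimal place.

Taking area as weight: sponsor strip 271·85 = 23035, subtitle 36·228 = 8208, photo 159·142 = 22578, date block 261·445 = 116145, QR code 284·242 = 68728. Sum 238694.
Σw·x = 23035·576 + 8208·454 + 22578·92 + 116145·566 + 68728·521 = 120617126, so x̄ = 120617126/238694 ≈ 505.32.
Against x = 327, that's 505.32 − 327 = 178.32.

≈ 178.3 mm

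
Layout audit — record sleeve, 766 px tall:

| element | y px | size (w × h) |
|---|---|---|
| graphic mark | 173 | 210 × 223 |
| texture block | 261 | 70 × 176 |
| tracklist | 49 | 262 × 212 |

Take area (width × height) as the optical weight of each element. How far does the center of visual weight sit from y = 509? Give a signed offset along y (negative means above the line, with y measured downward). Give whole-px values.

Areas: graphic mark 210·223 = 46830, texture block 70·176 = 12320, tracklist 262·212 = 55544. Total weight = 114694.
Σw·y = 46830·173 + 12320·261 + 55544·49 = 14038766, so ȳ = 14038766/114694 ≈ 122.40.
Offset from y = 509: 122.40 − 509 ≈ -386.60.

≈ -387 px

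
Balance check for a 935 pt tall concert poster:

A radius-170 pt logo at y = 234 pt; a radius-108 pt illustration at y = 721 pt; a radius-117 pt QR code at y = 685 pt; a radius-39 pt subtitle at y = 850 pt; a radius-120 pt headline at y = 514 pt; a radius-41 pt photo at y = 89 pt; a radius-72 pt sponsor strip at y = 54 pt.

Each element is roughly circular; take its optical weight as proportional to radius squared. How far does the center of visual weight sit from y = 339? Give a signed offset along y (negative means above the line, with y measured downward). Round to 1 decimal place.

r² weights: logo 170² = 28900, illustration 108² = 11664, QR code 117² = 13689, subtitle 39² = 1521, headline 120² = 14400, photo 41² = 1681, sponsor strip 72² = 5184. Total = 77039.
Σw·y = 33673304; ȳ = 33673304/77039 ≈ 437.09.
Offset from y = 339: 437.09 − 339 ≈ 98.09.

≈ 98.1 pt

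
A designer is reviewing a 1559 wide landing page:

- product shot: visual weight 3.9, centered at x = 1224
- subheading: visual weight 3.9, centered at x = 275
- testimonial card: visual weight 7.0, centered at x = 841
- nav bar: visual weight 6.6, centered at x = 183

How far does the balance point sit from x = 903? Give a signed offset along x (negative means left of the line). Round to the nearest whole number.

Weights sum to 3.9 + 3.9 + 7.0 + 6.6 = 21.4.
Σw·x = 3.9·1224 + 3.9·275 + 7.0·841 + 6.6·183 = 12940.9, so x̄ = 12940.9/21.4 ≈ 604.71.
Offset from x = 903: 604.71 − 903 ≈ -298.29.

≈ -298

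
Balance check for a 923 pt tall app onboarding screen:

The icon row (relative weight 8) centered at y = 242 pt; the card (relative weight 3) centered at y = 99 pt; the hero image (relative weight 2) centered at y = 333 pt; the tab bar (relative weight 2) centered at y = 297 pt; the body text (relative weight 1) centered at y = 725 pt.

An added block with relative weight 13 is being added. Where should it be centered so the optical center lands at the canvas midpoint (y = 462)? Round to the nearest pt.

y ≈ 706

After adding the added block, total weight = 8 + 3 + 2 + 2 + 1 + 13 = 29.
y: need Σw·y = 29·462 = 13398. Existing = 8·242 + 3·99 + 2·333 + 2·297 + 1·725 = 4218. Remainder 9180 / 13 ≈ 706.15.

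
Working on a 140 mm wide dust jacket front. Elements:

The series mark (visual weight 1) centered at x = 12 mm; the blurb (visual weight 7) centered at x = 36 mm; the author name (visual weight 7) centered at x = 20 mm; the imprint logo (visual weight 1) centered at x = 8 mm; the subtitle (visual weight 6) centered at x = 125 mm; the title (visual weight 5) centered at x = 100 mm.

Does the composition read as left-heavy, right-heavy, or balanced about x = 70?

left-heavy

Weights sum to 1 + 7 + 7 + 1 + 6 + 5 = 27.
Σw·x = 1662; x̄ = 1662/27 ≈ 61.56.
Since 61.6 is left of 70, the composition reads left-heavy.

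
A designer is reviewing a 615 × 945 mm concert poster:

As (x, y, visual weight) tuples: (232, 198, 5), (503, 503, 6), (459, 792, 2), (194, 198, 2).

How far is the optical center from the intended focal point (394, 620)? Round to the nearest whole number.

≈ 223 mm

Σw = 5 + 6 + 2 + 2 = 15.
x: (5·232 + 6·503 + 2·459 + 2·194) / 15 = 5484 / 15 ≈ 365.60
y: (5·198 + 6·503 + 2·792 + 2·198) / 15 = 5988 / 15 ≈ 399.20
Offset from (394, 620): Δx ≈ -28.40, Δy ≈ -220.80; distance = √(Δx² + Δy²) ≈ 222.62.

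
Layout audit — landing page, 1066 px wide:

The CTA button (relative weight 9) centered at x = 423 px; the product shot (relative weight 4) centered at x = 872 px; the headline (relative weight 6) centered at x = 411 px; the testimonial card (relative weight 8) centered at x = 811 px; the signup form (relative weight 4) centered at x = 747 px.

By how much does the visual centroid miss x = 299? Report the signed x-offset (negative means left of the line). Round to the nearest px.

Weights sum to 9 + 4 + 6 + 8 + 4 = 31.
x: (9·423 + 4·872 + 6·411 + 8·811 + 4·747) / 31 = 19237 / 31 ≈ 620.55
Against x = 299, that's 620.55 − 299 = 321.55.

≈ 322 px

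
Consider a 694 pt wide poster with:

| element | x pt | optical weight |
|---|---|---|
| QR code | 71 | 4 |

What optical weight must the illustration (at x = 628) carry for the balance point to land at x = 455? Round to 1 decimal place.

w ≈ 8.9

Known: weight 4 with moment 4·71 = 284.
Set Σw·x/Σw = 455: (284 + 628w) = 455·(4 + w).
Rearranging, w·(628 − 455) = 455·4 − 284 = 1536, so w ≈ 1536/173 = 8.88.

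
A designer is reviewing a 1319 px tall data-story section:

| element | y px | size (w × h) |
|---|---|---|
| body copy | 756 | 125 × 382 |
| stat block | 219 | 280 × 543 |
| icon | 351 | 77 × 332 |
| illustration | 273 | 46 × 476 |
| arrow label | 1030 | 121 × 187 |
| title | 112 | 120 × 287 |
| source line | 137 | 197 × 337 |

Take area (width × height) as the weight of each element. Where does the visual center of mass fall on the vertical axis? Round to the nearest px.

Taking area as weight: body copy 125·382 = 47750, stat block 280·543 = 152040, icon 77·332 = 25564, illustration 46·476 = 21896, arrow label 121·187 = 22627, title 120·287 = 34440, source line 197·337 = 66389. Sum 370706.
Σw·y = 47750·756 + 152040·219 + 25564·351 + 21896·273 + 22627·1030 + 34440·112 + 66389·137 = 120604715, so ȳ = 120604715/370706 ≈ 325.34.

y ≈ 325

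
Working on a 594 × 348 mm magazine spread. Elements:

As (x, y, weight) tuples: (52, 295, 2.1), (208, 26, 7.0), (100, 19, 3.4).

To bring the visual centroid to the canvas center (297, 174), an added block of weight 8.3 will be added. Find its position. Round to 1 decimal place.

With the added block, Σw becomes 2.1 + 7.0 + 3.4 + 8.3 = 20.8.
x: target moment 20.8×297 = 6177.6; current 2.1·52 + 7.0·208 + 3.4·100 = 1905.2; the added block supplies 4272.4, so x = 4272.4/8.3 ≈ 514.75.
y: target moment 20.8×174 = 3619.2; current 2.1·295 + 7.0·26 + 3.4·19 = 866.1; the added block supplies 2753.1, so y = 2753.1/8.3 ≈ 331.70.

(514.7, 331.7)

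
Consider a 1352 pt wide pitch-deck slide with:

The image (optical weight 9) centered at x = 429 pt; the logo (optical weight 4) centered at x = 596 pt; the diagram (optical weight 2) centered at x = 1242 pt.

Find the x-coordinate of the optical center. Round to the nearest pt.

x ≈ 582

Σw = 9 + 4 + 2 = 15.
Σw·x = 9·429 + 4·596 + 2·1242 = 8729, so x̄ = 8729/15 ≈ 581.93.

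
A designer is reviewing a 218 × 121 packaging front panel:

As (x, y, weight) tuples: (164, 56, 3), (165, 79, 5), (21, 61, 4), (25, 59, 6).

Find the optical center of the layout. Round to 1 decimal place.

Total weight = 3 + 5 + 4 + 6 = 18.
x: (3·164 + 5·165 + 4·21 + 6·25) / 18 = 1551 / 18 ≈ 86.17
y: (3·56 + 5·79 + 4·61 + 6·59) / 18 = 1161 / 18 ≈ 64.50

(86.2, 64.5)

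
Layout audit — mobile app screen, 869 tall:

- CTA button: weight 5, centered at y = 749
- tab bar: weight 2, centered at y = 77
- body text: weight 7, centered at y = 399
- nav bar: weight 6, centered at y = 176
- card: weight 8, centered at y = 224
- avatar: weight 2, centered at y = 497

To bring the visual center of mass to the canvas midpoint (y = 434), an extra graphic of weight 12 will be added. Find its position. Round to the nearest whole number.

y ≈ 641

New total weight: (5 + 2 + 7 + 6 + 8 + 2) + 12 = 42.
y: need Σw·y = 42·434 = 18228. Existing = 5·749 + 2·77 + 7·399 + 6·176 + 8·224 + 2·497 = 10534. Remainder 7694 / 12 ≈ 641.17.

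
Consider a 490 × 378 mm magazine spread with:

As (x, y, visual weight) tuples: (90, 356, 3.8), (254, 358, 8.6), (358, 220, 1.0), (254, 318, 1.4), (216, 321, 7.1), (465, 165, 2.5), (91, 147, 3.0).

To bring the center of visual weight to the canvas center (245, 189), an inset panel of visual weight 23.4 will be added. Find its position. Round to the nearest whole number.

(267, 59)

New total weight: (3.8 + 8.6 + 1.0 + 1.4 + 7.1 + 2.5 + 3.0) + 23.4 = 50.8.
x: need Σw·x = 50.8·245 = 12446.0. Existing = 3.8·90 + 8.6·254 + 1.0·358 + 1.4·254 + 7.1·216 + 2.5·465 + 3.0·91 = 6209.1. Remainder 6236.9 / 23.4 ≈ 266.53.
y: need Σw·y = 50.8·189 = 9601.2. Existing = 3.8·356 + 8.6·358 + 1.0·220 + 1.4·318 + 7.1·321 + 2.5·165 + 3.0·147 = 8229.4. Remainder 1371.8 / 23.4 ≈ 58.62.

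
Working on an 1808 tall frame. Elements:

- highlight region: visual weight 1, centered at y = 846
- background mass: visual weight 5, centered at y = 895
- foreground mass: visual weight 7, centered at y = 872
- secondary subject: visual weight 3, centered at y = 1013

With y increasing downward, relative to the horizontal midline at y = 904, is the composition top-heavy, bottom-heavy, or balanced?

balanced

Weights sum to 1 + 5 + 7 + 3 = 16.
Σw·y = 1·846 + 5·895 + 7·872 + 3·1013 = 14464, so ȳ = 14464/16 ≈ 904.00.
That equals the midline 904 — balanced.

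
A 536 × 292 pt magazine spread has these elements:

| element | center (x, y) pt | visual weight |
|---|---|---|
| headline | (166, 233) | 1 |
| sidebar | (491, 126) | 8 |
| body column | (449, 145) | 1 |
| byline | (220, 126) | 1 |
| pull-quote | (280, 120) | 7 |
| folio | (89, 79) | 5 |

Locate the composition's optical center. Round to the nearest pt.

(312, 119)

Total weight = 1 + 8 + 1 + 1 + 7 + 5 = 23.
Σw·x = 7168; x̄ = 7168/23 ≈ 311.65.
y: moment 2747 / weight 23 ≈ 119.43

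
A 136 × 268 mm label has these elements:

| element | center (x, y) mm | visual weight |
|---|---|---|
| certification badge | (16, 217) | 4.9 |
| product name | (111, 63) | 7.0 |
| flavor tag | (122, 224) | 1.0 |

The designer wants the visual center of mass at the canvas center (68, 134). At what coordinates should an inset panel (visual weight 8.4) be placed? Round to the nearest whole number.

After adding the inset panel, total weight = 4.9 + 7.0 + 1.0 + 8.4 = 21.3.
x: target moment 21.3×68 = 1448.4; current 4.9·16 + 7.0·111 + 1.0·122 = 977.4; the inset panel supplies 471.0, so x = 471.0/8.4 ≈ 56.07.
y: target moment 21.3×134 = 2854.2; current 4.9·217 + 7.0·63 + 1.0·224 = 1728.3; the inset panel supplies 1125.9, so y = 1125.9/8.4 ≈ 134.04.

(56, 134)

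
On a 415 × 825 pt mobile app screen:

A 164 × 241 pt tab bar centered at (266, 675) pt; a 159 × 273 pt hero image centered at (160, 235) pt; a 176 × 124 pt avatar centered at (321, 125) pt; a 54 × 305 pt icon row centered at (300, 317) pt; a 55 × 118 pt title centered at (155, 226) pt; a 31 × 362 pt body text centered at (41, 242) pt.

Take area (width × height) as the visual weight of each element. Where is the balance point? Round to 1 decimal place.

(222.2, 352.8)

Areas → weights: tab bar 164·241 = 39524, hero image 159·273 = 43407, avatar 176·124 = 21824, icon row 54·305 = 16470, title 55·118 = 6490, body text 31·362 = 11222; Σw = 138937.
x: (39524·266 + 43407·160 + 21824·321 + 16470·300 + 6490·155 + 11222·41) / 138937 = 30871060 / 138937 ≈ 222.19
y: (39524·675 + 43407·235 + 21824·125 + 16470·317 + 6490·226 + 11222·242) / 138937 = 49010799 / 138937 ≈ 352.76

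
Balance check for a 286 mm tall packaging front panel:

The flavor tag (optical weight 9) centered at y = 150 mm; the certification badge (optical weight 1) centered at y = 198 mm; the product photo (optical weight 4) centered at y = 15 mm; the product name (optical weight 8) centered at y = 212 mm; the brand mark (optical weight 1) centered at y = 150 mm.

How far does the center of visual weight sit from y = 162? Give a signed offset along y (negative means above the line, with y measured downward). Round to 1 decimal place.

Total weight = 9 + 1 + 4 + 8 + 1 = 23.
Σw·y = 9·150 + 1·198 + 4·15 + 8·212 + 1·150 = 3454, so ȳ = 3454/23 ≈ 150.17.
Offset from y = 162: 150.17 − 162 ≈ -11.83.

≈ -11.8 mm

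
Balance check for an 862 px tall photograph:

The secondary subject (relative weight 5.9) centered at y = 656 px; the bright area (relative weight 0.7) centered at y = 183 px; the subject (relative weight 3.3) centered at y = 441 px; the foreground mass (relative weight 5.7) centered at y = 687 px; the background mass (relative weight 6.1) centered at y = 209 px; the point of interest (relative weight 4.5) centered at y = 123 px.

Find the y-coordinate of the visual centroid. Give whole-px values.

y ≈ 427

Total weight = 5.9 + 0.7 + 3.3 + 5.7 + 6.1 + 4.5 = 26.2.
y: moment 11198.1 / weight 26.2 ≈ 427.41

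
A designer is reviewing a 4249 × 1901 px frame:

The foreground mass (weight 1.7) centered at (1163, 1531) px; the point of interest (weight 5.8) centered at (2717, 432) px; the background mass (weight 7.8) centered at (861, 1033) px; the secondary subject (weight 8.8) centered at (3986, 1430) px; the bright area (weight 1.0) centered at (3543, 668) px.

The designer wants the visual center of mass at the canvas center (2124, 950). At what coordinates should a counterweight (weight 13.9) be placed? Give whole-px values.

With the counterweight, Σw becomes 1.7 + 5.8 + 7.8 + 8.8 + 1.0 + 13.9 = 39.0.
x: target moment 39.0×2124 = 82836.0; current 1.7·1163 + 5.8·2717 + 7.8·861 + 8.8·3986 + 1.0·3543 = 63071.3; the counterweight supplies 19764.7, so x = 19764.7/13.9 ≈ 1421.92.
y: target moment 39.0×950 = 37050.0; current 1.7·1531 + 5.8·432 + 7.8·1033 + 8.8·1430 + 1.0·668 = 26417.7; the counterweight supplies 10632.3, so y = 10632.3/13.9 ≈ 764.91.

(1422, 765)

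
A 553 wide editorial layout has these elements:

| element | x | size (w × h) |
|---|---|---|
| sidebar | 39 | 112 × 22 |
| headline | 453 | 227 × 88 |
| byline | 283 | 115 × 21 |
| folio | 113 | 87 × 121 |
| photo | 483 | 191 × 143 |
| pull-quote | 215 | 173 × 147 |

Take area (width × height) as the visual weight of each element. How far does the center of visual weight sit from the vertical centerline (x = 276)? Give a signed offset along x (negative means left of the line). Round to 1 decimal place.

Areas: sidebar 112·22 = 2464, headline 227·88 = 19976, byline 115·21 = 2415, folio 87·121 = 10527, photo 191·143 = 27313, pull-quote 173·147 = 25431. Total weight = 88126.
Σw·x = 2464·39 + 19976·453 + 2415·283 + 10527·113 + 27313·483 + 25431·215 = 29678064, so x̄ = 29678064/88126 ≈ 336.77.
Against x = 276, that's 336.77 − 276 = 60.77.

≈ 60.8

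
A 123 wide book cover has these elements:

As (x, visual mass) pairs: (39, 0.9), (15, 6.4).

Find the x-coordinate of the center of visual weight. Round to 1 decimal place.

Σw = 0.9 + 6.4 = 7.3.
x-moment: 0.9·39 + 6.4·15 = 131.1; centroid 131.1/7.3 ≈ 17.96.

x ≈ 18.0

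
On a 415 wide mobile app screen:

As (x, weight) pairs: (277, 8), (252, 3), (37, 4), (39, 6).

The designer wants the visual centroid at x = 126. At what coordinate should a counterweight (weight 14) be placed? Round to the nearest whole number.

x ≈ 75

With the counterweight, Σw becomes 8 + 3 + 4 + 6 + 14 = 35.
x: need Σw·x = 35·126 = 4410. Existing = 8·277 + 3·252 + 4·37 + 6·39 = 3354. Remainder 1056 / 14 ≈ 75.43.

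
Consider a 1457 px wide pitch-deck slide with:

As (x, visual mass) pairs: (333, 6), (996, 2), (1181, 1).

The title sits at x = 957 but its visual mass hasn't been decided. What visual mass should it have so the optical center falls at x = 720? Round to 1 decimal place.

Existing Σw = 9 (6 + 2 + 1); existing moment 6·333 + 2·996 + 1·1181 = 5171.
For the centroid to hit 720: (5171 + w·957) / (9 + w) = 720.
Solving: w = (720·9 − 5171) / (957 − 720) = 1309 / 237 ≈ 5.52.

w ≈ 5.5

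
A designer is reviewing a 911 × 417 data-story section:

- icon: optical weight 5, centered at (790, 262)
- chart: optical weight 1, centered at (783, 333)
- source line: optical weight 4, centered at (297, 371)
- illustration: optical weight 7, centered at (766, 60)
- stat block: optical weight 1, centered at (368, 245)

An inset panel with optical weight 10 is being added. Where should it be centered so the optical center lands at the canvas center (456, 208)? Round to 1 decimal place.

New total weight: (5 + 1 + 4 + 7 + 1) + 10 = 28.
x: target moment 28×456 = 12768; current 5·790 + 1·783 + 4·297 + 7·766 + 1·368 = 11651; the inset panel supplies 1117, so x = 1117/10 ≈ 111.70.
y: target moment 28×208 = 5824; current 5·262 + 1·333 + 4·371 + 7·60 + 1·245 = 3792; the inset panel supplies 2032, so y = 2032/10 ≈ 203.20.

(111.7, 203.2)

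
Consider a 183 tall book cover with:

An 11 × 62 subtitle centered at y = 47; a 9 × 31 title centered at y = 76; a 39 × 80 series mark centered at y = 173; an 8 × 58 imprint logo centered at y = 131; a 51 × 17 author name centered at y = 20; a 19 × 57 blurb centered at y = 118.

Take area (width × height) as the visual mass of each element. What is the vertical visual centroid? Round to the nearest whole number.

y ≈ 123

Areas: subtitle 11·62 = 682, title 9·31 = 279, series mark 39·80 = 3120, imprint logo 8·58 = 464, author name 51·17 = 867, blurb 19·57 = 1083. Total weight = 6495.
y: (682·47 + 279·76 + 3120·173 + 464·131 + 867·20 + 1083·118) / 6495 = 798936 / 6495 ≈ 123.01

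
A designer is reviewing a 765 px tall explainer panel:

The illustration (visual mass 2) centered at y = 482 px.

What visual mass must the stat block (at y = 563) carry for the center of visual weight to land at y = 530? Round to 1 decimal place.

w ≈ 2.9

Known: weight 2 with moment 2·482 = 964.
For the centroid to hit 530: (964 + w·563) / (2 + w) = 530.
Solving: w = (530·2 − 964) / (563 − 530) = 96 / 33 ≈ 2.91.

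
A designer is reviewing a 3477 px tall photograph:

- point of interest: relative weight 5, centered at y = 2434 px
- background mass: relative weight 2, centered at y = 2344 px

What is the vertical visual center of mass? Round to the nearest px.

y ≈ 2408

Weights sum to 5 + 2 = 7.
y-moment: 5·2434 + 2·2344 = 16858; centroid 16858/7 ≈ 2408.29.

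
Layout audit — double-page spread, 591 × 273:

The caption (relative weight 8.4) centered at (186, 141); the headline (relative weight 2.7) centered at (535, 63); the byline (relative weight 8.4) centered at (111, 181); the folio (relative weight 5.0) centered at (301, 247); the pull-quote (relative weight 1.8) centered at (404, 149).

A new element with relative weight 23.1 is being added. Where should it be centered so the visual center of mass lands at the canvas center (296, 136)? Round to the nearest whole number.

After adding the new element, total weight = 8.4 + 2.7 + 8.4 + 5.0 + 1.8 + 23.1 = 49.4.
x: need Σw·x = 49.4·296 = 14622.4. Existing = 8.4·186 + 2.7·535 + 8.4·111 + 5.0·301 + 1.8·404 = 6171.5. Remainder 8450.9 / 23.1 ≈ 365.84.
y: need Σw·y = 49.4·136 = 6718.4. Existing = 8.4·141 + 2.7·63 + 8.4·181 + 5.0·247 + 1.8·149 = 4378.1. Remainder 2340.3 / 23.1 ≈ 101.31.

(366, 101)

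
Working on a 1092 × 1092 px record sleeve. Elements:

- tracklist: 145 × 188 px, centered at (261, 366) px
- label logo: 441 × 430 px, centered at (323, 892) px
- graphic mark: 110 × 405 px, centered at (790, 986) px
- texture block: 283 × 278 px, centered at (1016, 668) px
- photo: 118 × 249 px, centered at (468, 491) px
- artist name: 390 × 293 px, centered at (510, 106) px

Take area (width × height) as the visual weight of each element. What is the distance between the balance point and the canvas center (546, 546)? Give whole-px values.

≈ 81 px

Taking area as weight: tracklist 145·188 = 27260, label logo 441·430 = 189630, graphic mark 110·405 = 44550, texture block 283·278 = 78674, photo 118·249 = 29382, artist name 390·293 = 114270. Sum 483766.
x: moment 255521110 / weight 483766 ≈ 528.19
y: moment 302146834 / weight 483766 ≈ 624.57
From (546, 546): dx = -17.81, dy = 78.57, so the distance is √(dx²+dy²) ≈ 80.57.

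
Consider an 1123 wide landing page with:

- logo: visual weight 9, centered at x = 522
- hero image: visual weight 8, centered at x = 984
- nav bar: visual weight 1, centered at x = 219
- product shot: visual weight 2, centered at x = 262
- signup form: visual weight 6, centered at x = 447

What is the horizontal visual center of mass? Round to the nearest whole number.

Σw = 9 + 8 + 1 + 2 + 6 = 26.
Σw·x = 9·522 + 8·984 + 1·219 + 2·262 + 6·447 = 15995, so x̄ = 15995/26 ≈ 615.19.

x ≈ 615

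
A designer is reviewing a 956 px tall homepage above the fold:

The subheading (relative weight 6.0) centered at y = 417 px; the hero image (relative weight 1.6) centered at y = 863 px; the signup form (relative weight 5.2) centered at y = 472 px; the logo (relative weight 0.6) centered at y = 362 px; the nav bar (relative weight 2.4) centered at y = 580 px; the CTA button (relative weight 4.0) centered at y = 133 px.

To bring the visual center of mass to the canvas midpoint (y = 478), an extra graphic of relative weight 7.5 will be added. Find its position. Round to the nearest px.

y ≈ 609

With the extra graphic, Σw becomes 6.0 + 1.6 + 5.2 + 0.6 + 2.4 + 4.0 + 7.5 = 27.3.
y: target moment 27.3×478 = 13049.4; current 6.0·417 + 1.6·863 + 5.2·472 + 0.6·362 + 2.4·580 + 4.0·133 = 8478.4; the extra graphic supplies 4571.0, so y = 4571.0/7.5 ≈ 609.47.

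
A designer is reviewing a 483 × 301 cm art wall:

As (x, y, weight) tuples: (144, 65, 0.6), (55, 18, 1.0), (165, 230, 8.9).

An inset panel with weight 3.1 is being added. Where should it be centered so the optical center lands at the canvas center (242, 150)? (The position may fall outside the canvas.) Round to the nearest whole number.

With the inset panel, Σw becomes 0.6 + 1.0 + 8.9 + 3.1 = 13.6.
Along x: (1609.9 + 3.1·x) / 13.6 = 242 (existing moment 0.6·144 + 1.0·55 + 8.9·165 = 1609.9) ⇒ x = (3291.2 − 1609.9) / 3.1 ≈ 542.35.
Along y: (2104.0 + 3.1·y) / 13.6 = 150 (existing moment 0.6·65 + 1.0·18 + 8.9·230 = 2104.0) ⇒ y = (2040.0 − 2104.0) / 3.1 ≈ -20.65.

(542, -21)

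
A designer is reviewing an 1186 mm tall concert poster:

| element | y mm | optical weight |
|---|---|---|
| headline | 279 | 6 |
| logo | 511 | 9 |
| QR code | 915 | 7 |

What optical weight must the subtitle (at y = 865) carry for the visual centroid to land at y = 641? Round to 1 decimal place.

Existing Σw = 22 (6 + 9 + 7); existing moment 6·279 + 9·511 + 7·915 = 12678.
Set Σw·y/Σw = 641: (12678 + 865w) = 641·(22 + w).
Rearranging, w·(865 − 641) = 641·22 − 12678 = 1424, so w ≈ 1424/224 = 6.36.

w ≈ 6.4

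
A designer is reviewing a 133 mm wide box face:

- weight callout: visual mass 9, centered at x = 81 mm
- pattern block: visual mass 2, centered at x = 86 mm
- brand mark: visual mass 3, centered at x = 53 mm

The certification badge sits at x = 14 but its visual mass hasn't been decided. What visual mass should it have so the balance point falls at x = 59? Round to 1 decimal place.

Known weights sum to 9 + 2 + 3 = 14; their moment is 9·81 + 2·86 + 3·53 = 1060.
For the centroid to hit 59: (1060 + w·14) / (14 + w) = 59.
So w = (59·14 − 1060)/(14 − 59) = -234/-45 ≈ 5.20.

w ≈ 5.2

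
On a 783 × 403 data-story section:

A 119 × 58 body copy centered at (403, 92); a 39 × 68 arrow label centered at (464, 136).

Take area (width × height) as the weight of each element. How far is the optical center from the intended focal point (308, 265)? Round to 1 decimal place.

≈ 195.9

Areas → weights: body copy 119·58 = 6902, arrow label 39·68 = 2652; Σw = 9554.
Σw·x = 6902·403 + 2652·464 = 4012034, so x̄ = 4012034/9554 ≈ 419.93.
Σw·y = 6902·92 + 2652·136 = 995656, so ȳ = 995656/9554 ≈ 104.21.
Relative to (308, 265): Δ = (111.93, -160.79); |Δ| = √(111.93² + -160.79²) ≈ 195.91.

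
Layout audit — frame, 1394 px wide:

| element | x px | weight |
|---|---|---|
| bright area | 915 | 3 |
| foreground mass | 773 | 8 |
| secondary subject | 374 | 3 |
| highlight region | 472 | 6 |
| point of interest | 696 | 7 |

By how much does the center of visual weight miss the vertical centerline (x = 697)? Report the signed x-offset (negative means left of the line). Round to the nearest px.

Weights sum to 3 + 8 + 3 + 6 + 7 = 27.
x: (3·915 + 8·773 + 3·374 + 6·472 + 7·696) / 27 = 17755 / 27 ≈ 657.59
Offset from x = 697: 657.59 − 697 ≈ -39.41.

≈ -39 px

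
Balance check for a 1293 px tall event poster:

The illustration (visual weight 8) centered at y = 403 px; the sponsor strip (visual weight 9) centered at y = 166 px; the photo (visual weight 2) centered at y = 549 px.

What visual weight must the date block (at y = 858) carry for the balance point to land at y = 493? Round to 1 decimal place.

w ≈ 9.7

Known weights sum to 8 + 9 + 2 = 19; their moment is 8·403 + 9·166 + 2·549 = 5816.
Balance at y = 493 requires (5816 + w·858) / (19 + w) = 493.
Solving: w = (493·19 − 5816) / (858 − 493) = 3551 / 365 ≈ 9.73.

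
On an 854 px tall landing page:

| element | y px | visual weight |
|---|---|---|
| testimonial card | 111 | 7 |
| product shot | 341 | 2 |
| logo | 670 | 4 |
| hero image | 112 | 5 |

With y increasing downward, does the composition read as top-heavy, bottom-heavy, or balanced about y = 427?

Weights sum to 7 + 2 + 4 + 5 = 18.
y: (7·111 + 2·341 + 4·670 + 5·112) / 18 = 4699 / 18 ≈ 261.06
261.1 lies above (smaller y than) the midline 427, so the layout is top-heavy.

top-heavy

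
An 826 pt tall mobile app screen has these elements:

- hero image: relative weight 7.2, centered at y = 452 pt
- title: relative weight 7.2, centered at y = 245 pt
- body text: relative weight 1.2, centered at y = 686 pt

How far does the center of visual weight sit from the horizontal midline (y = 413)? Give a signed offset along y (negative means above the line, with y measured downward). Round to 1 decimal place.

≈ -38.5 pt

Weights sum to 7.2 + 7.2 + 1.2 = 15.6.
y: (7.2·452 + 7.2·245 + 1.2·686) / 15.6 = 5841.6 / 15.6 ≈ 374.46
Offset from y = 413: 374.46 − 413 ≈ -38.54.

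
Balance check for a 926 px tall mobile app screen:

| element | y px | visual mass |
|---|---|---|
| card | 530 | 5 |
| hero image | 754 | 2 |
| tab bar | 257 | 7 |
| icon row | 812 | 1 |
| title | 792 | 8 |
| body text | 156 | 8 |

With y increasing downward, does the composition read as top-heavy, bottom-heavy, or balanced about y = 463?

Weights sum to 5 + 2 + 7 + 1 + 8 + 8 = 31.
y: moment 14353 / weight 31 ≈ 463.00
463.00 = 463 exactly: balanced.

balanced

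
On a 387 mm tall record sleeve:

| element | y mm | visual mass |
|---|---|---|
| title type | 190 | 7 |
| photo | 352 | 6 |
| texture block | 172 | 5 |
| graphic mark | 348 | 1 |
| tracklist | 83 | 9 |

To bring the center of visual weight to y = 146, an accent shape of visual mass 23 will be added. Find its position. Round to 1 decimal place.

After adding the accent shape, total weight = 7 + 6 + 5 + 1 + 9 + 23 = 51.
y: target moment 51×146 = 7446; current 7·190 + 6·352 + 5·172 + 1·348 + 9·83 = 5397; the accent shape supplies 2049, so y = 2049/23 ≈ 89.09.

y ≈ 89.1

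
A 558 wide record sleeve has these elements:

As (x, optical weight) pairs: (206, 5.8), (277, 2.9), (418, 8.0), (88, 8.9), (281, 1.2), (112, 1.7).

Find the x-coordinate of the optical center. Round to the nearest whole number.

x ≈ 233

Weights sum to 5.8 + 2.9 + 8.0 + 8.9 + 1.2 + 1.7 = 28.5.
x: moment 6652.9 / weight 28.5 ≈ 233.44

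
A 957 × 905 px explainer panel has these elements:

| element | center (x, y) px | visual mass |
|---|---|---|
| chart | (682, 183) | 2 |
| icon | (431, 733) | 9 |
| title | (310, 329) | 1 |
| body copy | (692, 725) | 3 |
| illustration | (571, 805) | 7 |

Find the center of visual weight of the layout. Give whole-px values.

(528, 686)

Weights sum to 2 + 9 + 1 + 3 + 7 = 22.
x: (2·682 + 9·431 + 1·310 + 3·692 + 7·571) / 22 = 11626 / 22 ≈ 528.45
y: (2·183 + 9·733 + 1·329 + 3·725 + 7·805) / 22 = 15102 / 22 ≈ 686.45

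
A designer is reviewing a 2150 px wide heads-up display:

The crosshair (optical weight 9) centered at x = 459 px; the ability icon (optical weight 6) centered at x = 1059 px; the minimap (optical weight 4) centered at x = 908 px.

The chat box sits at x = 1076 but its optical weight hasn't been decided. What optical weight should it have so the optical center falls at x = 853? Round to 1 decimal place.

Fixed elements: Σw = 9 + 6 + 4 = 19, Σw·x = 9·459 + 6·1059 + 4·908 = 14117.
Set Σw·x/Σw = 853: (14117 + 1076w) = 853·(19 + w).
So w = (853·19 − 14117)/(1076 − 853) = 2090/223 ≈ 9.37.

w ≈ 9.4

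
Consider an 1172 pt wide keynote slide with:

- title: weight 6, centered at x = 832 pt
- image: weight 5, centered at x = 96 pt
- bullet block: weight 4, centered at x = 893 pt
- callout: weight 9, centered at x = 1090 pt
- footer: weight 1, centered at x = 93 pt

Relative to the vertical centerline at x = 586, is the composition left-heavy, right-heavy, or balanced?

right-heavy

Σw = 6 + 5 + 4 + 9 + 1 = 25.
Σw·x = 6·832 + 5·96 + 4·893 + 9·1090 + 1·93 = 18947, so x̄ = 18947/25 ≈ 757.88.
757.9 vs midline 586 → right-heavy.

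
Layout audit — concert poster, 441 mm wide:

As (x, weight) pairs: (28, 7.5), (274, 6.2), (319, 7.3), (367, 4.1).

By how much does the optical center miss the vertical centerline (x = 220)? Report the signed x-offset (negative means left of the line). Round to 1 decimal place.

≈ 8.8 mm

Σw = 7.5 + 6.2 + 7.3 + 4.1 = 25.1.
Σw·x = 7.5·28 + 6.2·274 + 7.3·319 + 4.1·367 = 5742.2, so x̄ = 5742.2/25.1 ≈ 228.77.
Offset from x = 220: 228.77 − 220 ≈ 8.77.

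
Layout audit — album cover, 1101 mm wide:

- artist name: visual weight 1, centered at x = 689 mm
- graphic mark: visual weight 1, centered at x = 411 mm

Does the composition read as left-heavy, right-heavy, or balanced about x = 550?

balanced

Total weight = 1 + 1 = 2.
x-moment: 1·689 + 1·411 = 1100; centroid 1100/2 ≈ 550.00.
550.00 = 550 exactly: balanced.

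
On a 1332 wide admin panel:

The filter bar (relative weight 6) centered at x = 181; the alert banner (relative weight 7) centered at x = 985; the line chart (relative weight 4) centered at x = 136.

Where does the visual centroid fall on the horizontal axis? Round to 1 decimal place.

Total weight = 6 + 7 + 4 = 17.
x: (6·181 + 7·985 + 4·136) / 17 = 8525 / 17 ≈ 501.47

x ≈ 501.5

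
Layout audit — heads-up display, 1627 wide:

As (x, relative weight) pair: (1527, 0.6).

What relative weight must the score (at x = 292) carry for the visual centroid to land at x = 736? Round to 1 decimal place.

w ≈ 1.1

Known: weight 0.6 with moment 0.6·1527 = 916.2.
For the centroid to hit 736: (916.2 + w·292) / (0.6 + w) = 736.
Rearranging, w·(292 − 736) = 736·0.6 − 916.2 = -474.6, so w ≈ -474.6/-444 = 1.07.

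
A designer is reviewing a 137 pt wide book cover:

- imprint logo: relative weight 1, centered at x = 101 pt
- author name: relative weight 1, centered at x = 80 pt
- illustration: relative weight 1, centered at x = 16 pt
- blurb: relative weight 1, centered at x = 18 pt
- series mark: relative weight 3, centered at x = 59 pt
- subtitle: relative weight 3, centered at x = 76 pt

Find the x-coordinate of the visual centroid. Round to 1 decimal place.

Total weight = 1 + 1 + 1 + 1 + 3 + 3 = 10.
x: moment 620 / weight 10 ≈ 62.00

x ≈ 62.0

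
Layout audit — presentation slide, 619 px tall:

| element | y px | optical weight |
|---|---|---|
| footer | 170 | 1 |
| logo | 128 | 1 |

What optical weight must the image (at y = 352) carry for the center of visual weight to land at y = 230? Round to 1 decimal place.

w ≈ 1.3

Existing Σw = 2 (1 + 1); existing moment 1·170 + 1·128 = 298.
For the centroid to hit 230: (298 + w·352) / (2 + w) = 230.
So w = (230·2 − 298)/(352 − 230) = 162/122 ≈ 1.33.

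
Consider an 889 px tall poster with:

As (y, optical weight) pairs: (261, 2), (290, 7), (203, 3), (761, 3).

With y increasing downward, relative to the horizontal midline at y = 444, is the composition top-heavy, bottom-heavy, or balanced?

Σw = 2 + 7 + 3 + 3 = 15.
Σw·y = 2·261 + 7·290 + 3·203 + 3·761 = 5444, so ȳ = 5444/15 ≈ 362.93.
362.9 lies above (smaller y than) the midline 444, so the layout is top-heavy.

top-heavy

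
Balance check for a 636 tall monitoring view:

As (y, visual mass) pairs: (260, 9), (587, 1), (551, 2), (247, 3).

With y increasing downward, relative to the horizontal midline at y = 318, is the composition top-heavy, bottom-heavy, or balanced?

balanced

Total weight = 9 + 1 + 2 + 3 = 15.
Σw·y = 9·260 + 1·587 + 2·551 + 3·247 = 4770, so ȳ = 4770/15 ≈ 318.00.
The centroid 318.00 matches the midline at 318, so the layout is balanced.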